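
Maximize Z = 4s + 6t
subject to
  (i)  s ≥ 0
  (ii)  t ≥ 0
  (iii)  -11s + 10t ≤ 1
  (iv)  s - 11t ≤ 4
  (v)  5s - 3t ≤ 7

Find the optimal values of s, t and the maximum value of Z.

s = 73/17, t = 82/17, maximum Z = 784/17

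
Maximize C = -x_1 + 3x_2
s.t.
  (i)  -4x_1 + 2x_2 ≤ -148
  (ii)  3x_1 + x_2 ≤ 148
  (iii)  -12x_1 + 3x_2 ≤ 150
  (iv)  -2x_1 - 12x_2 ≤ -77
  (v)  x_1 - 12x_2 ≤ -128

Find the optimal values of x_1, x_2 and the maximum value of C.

Corner points and C = -x_1 + 3x_2:
  (222/5, 74/5) → C = 0
  (1016/23, 330/23) → C = -26/23
  (1648/37, 532/37) → C = -52/37

x_1 = 222/5, x_2 = 74/5, maximum C = 0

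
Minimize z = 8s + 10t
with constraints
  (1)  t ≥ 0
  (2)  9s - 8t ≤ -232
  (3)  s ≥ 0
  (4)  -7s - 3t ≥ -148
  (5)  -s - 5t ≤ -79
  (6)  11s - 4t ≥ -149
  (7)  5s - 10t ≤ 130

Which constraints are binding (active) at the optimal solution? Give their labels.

Feasible corners and z = 8s + 10t:
  (0, 29) → z = 290
  (488/83, 2956/83) → z = 33464/83
  (0, 149/4) → z = 745/2
  (145/61, 2671/61) → z = 27870/61

The minimum is at (0, 29). Substituting into each constraint, equality holds for (2) and (3); the remaining constraints have slack.

(2) and (3)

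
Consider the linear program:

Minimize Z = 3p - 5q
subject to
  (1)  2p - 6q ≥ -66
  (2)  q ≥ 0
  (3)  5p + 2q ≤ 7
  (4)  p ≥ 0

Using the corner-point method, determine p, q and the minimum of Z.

Extreme points and Z = 3p - 5q:
  (7/5, 0) → Z = 21/5
  (0, 0) → Z = 0
  (0, 7/2) → Z = -35/2

p = 0, q = 7/2, minimum Z = -35/2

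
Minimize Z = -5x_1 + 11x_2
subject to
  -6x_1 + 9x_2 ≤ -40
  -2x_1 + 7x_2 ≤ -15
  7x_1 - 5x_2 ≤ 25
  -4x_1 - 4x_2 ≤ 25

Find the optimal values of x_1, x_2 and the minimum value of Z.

x_1 = -25/48, x_2 = -275/48, minimum Z = -725/12

Extreme points and Z = -5x_1 + 11x_2:
  (25/33, -130/33) → Z = -1555/33
  (-13/12, -31/6) → Z = -617/12
  (-25/48, -275/48) → Z = -725/12

The binding constraints are 7x_1 - 5x_2 = 25 and -4x_1 - 4x_2 = 25.
Solving simultaneously gives x_1 = -25/48, x_2 = -275/48.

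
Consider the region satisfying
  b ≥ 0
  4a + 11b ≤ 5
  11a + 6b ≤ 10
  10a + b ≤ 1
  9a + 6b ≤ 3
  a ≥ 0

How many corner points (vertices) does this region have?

5

Of the 15 pairwise boundary intersections, those satisfying every inequality are:
  (1/10, 0)
  (0, 0)
  (1/25, 11/25)
  (0, 5/11)
  (1/17, 7/17)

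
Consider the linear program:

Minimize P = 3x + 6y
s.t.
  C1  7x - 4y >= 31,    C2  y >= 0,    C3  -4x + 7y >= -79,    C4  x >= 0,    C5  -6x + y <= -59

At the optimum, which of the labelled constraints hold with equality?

C2 and C5

Corner points and P = 3x + 6y:
  (205/17, 227/17) → P = 1977/17
  (79/4, 0) → P = 237/4
  (59/6, 0) → P = 59/2
The feasible region is unbounded (it extends along (7, 4), (4, 7)), but P strictly increases along every unbounded feasible direction, so there is no improving ray and the minimum is attained at a vertex.

The minimum is at (59/6, 0). Substituting into each constraint, equality holds for C2 and C5; the remaining constraints have slack.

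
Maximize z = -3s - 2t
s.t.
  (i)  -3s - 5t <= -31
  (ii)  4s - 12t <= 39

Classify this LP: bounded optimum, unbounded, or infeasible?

unbounded

From the feasible point (81/8, 1/8), moving in the direction (-5, 3) keeps every constraint satisfied while z increases without bound.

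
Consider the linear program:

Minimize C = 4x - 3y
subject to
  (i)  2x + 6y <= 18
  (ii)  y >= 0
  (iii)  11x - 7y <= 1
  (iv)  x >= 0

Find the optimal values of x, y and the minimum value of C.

x = 0, y = 3, minimum C = -9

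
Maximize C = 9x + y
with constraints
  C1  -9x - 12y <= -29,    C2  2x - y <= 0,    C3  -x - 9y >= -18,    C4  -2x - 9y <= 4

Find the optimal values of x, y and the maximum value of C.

x = 18/19, y = 36/19, maximum C = 198/19

Extreme points and C = 9x + y:
  (29/33, 58/33) → C = 29/3
  (15/23, 133/69) → C = 538/69
  (18/19, 36/19) → C = 198/19

The binding constraints are 2x - y = 0 and -x - 9y = -18.
Solving simultaneously gives x = 18/19, y = 36/19.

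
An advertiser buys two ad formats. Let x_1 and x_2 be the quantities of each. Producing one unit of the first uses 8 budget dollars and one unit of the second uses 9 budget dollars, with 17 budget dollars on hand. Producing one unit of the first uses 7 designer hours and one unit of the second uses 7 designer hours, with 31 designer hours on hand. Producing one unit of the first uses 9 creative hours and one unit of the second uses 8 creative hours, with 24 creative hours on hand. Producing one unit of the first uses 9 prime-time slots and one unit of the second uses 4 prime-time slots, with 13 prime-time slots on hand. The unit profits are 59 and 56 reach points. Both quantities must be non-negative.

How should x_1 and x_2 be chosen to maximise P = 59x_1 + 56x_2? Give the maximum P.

x_1 = 1, x_2 = 1, maximum P = 115

Feasible corners and P = 59x_1 + 56x_2:
  (0, 0) → P = 0
  (0, 17/9) → P = 952/9
  (13/9, 0) → P = 767/9
  (1, 1) → P = 115

The optimum lies where 8x_1 + 9x_2 = 17 and 9x_1 + 4x_2 = 13.
Solving simultaneously gives x_1 = 1, x_2 = 1.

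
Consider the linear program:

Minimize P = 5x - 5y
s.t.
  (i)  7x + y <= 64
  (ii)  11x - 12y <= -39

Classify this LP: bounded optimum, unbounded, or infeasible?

From the feasible point (729/95, 977/95), moving in the direction (-1, 7) keeps every constraint satisfied while P decreases without bound.

unbounded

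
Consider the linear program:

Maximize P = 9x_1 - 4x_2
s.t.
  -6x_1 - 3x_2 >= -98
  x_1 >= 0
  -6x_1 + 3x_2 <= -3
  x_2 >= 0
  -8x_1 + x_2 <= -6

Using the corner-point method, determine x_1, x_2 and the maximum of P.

x_1 = 49/3, x_2 = 0, maximum P = 147

Vertices and P = 9x_1 - 4x_2:
  (101/12, 95/6) → P = 149/12
  (49/3, 0) → P = 147
  (5/6, 2/3) → P = 29/6
  (3/4, 0) → P = 27/4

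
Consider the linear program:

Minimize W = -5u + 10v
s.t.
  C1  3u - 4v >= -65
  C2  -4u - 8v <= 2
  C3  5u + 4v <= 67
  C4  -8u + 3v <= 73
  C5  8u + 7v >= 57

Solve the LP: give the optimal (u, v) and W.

Extreme points and W = -5u + 10v:
  (1/4, 263/16) → W = 1305/8
  (-97/23, 301/23) → W = 3495/23
  (68/3, -139/12) → W = -1375/6
  (235/18, -61/9) → W = -2395/18
  (-17/4, 13) → W = 605/4

The optimum lies where -4u - 8v = 2 and 5u + 4v = 67.
Solving simultaneously gives u = 68/3, v = -139/12.

u = 68/3, v = -139/12, minimum W = -1375/6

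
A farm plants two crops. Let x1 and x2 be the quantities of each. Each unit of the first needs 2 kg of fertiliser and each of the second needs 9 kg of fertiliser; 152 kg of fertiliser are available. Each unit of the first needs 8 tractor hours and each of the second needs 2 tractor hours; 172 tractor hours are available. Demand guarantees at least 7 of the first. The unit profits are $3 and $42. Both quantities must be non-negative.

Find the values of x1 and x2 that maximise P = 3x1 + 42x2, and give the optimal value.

Feasible corners and P = 3x1 + 42x2:
  (43/2, 0) → P = 129/2
  (7, 0) → P = 21
  (311/17, 218/17) → P = 10089/17
  (7, 46/3) → P = 665

At the optimal vertex, 2x1 + 9x2 = 152 and x1 = 7.
Solving simultaneously gives x1 = 7, x2 = 46/3.

x1 = 7, x2 = 46/3, maximum P = 665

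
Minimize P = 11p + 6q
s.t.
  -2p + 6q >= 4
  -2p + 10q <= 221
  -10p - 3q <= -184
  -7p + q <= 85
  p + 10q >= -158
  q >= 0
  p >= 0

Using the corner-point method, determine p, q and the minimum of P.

p = 182/11, q = 68/11, minimum P = 2410/11

Corner points and P = 11p + 6q:
  (643/4, 217/4) → P = 8375/4
  (182/11, 68/11) → P = 2410/11
  (1177/106, 1289/53) → P = 28415/106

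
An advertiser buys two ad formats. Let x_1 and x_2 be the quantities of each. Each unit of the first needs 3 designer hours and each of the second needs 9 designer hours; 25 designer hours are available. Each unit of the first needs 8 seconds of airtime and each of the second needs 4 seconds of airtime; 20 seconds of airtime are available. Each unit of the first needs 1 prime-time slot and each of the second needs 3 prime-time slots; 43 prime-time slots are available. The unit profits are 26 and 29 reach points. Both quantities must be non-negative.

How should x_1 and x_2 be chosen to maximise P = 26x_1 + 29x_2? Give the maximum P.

x_1 = 4/3, x_2 = 7/3, maximum P = 307/3

Corner points and P = 26x_1 + 29x_2:
  (0, 0) → P = 0
  (0, 25/9) → P = 725/9
  (5/2, 0) → P = 65
  (4/3, 7/3) → P = 307/3

The binding constraints are 3x_1 + 9x_2 = 25 and 8x_1 + 4x_2 = 20.
Solving simultaneously gives x_1 = 4/3, x_2 = 7/3.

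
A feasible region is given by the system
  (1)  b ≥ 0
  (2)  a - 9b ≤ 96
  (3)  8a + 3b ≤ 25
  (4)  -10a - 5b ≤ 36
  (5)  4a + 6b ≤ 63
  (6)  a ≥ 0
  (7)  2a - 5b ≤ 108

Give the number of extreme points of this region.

Pairwise boundary intersections that survive every other constraint:
  (25/8, 0)
  (0, 0)
  (0, 25/3)

3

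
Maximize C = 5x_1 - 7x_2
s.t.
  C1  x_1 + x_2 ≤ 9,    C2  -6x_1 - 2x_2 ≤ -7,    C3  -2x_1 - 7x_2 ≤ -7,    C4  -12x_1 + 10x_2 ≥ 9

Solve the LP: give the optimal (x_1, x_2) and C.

At the optimal vertex, -6x_1 - 2x_2 = -7 and -12x_1 + 10x_2 = 9.
Solving simultaneously gives x_1 = 13/21, x_2 = 23/14.

x_1 = 13/21, x_2 = 23/14, maximum C = -353/42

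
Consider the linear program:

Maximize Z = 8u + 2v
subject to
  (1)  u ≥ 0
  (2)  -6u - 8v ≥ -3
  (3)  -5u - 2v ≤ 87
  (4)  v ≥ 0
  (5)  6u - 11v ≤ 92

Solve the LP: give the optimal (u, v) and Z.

u = 1/2, v = 0, maximum Z = 4

The binding constraints are -6u - 8v = -3 and v = 0.
Solving simultaneously gives u = 1/2, v = 0.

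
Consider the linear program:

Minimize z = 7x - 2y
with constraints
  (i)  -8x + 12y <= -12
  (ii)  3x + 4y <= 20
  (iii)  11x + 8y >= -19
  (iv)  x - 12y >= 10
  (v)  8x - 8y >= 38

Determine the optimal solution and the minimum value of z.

Extreme points and z = 7x - 2y:
  (7, -1/4) → z = 99/2
  (1, -15/4) → z = 29/2
  (47/11, -21/44) → z = 679/22
The feasible region is unbounded (it extends along (4, -3), (8, -11)), but z strictly increases along every unbounded feasible direction, so there is no improving ray and the minimum is attained at a vertex.

x = 1, y = -15/4, minimum z = 29/2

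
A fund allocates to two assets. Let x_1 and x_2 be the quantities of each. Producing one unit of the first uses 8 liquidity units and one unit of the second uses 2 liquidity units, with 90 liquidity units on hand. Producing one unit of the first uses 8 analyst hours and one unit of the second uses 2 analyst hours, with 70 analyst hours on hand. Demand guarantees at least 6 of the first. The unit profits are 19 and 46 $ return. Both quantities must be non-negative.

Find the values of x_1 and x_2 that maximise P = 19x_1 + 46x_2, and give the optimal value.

Feasible corners and P = 19x_1 + 46x_2:
  (35/4, 0) → P = 665/4
  (6, 0) → P = 114
  (6, 11) → P = 620

x_1 = 6, x_2 = 11, maximum P = 620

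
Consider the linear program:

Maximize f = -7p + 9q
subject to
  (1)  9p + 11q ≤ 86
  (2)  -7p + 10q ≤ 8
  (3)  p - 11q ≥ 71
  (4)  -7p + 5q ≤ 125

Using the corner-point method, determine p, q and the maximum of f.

Corner points and f = -7p + 9q:
  (157/10, -553/110) → f = -8533/55
  (-798/67, -505/67) → f = 1041/67
  (-242/7, -117/5) → f = 157/5
The feasible region is unbounded (it extends along (11, -9), (-5, -7)), but f strictly decreases along every unbounded feasible direction, so there is no improving ray and the maximum is attained at a vertex.

The binding constraints are -7p + 10q = 8 and -7p + 5q = 125.
Solving simultaneously gives p = -242/7, q = -117/5.

p = -242/7, q = -117/5, maximum f = 157/5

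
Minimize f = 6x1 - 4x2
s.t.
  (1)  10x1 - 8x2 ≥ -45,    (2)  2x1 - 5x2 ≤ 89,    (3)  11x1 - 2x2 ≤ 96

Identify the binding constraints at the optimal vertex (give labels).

Corner points and f = 6x1 - 4x2:
  (-937/34, -490/17) → f = -851/17
  (429/34, 1455/68) → f = -168/17
  (302/51, -787/51) → f = 4960/51

The minimum is at (-937/34, -490/17). Substituting into each constraint, equality holds for (1) and (2); the remaining constraints have slack.

(1) and (2)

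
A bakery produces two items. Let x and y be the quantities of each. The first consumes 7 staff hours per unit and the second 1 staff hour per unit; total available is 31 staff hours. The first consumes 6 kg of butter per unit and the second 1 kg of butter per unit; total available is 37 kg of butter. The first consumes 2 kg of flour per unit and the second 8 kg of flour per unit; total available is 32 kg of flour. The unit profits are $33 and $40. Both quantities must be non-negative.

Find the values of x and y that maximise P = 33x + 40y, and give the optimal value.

x = 4, y = 3, maximum P = 252

Feasible corners and P = 33x + 40y:
  (0, 0) → P = 0
  (0, 4) → P = 160
  (31/7, 0) → P = 1023/7
  (4, 3) → P = 252

The optimum lies where 7x + y = 31 and 2x + 8y = 32.
Solving simultaneously gives x = 4, y = 3.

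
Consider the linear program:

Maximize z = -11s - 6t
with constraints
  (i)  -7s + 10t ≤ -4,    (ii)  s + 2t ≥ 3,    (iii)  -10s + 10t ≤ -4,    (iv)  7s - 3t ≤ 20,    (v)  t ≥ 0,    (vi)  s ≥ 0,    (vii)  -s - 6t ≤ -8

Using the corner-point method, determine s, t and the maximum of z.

Feasible corners and z = -11s - 6t:
  (188/49, 16/7) → z = -2740/49
  (2, 1) → z = -28
  (16/5, 4/5) → z = -40

s = 2, t = 1, maximum z = -28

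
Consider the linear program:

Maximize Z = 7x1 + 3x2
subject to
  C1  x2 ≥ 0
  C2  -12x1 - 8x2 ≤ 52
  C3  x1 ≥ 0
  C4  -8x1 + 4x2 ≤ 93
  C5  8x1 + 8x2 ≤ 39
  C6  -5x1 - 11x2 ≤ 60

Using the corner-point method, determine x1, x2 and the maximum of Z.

Vertices and Z = 7x1 + 3x2:
  (0, 0) → Z = 0
  (39/8, 0) → Z = 273/8
  (0, 39/8) → Z = 117/8

x1 = 39/8, x2 = 0, maximum Z = 273/8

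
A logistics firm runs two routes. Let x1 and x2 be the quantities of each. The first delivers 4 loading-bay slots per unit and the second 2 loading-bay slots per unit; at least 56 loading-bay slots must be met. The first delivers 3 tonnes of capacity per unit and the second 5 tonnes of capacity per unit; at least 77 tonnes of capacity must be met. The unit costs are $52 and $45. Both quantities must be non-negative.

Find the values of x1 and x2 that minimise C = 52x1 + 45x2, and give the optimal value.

Feasible corners and C = 52x1 + 45x2:
  (0, 28) → C = 1260
  (77/3, 0) → C = 4004/3
  (9, 10) → C = 918
The feasible region is unbounded (it extends along (0, 1), (1, 0)), but C strictly increases along every unbounded feasible direction, so there is no improving ray and the minimum is attained at a vertex.

x1 = 9, x2 = 10, minimum C = 918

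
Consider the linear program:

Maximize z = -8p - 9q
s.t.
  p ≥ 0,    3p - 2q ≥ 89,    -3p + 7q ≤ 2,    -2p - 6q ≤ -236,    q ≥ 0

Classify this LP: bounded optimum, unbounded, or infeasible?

bounded optimum

Feasible corners and z = -8p - 9q:
  (205/4, 89/4) → z = -2441/4
  (118, 0) → z = -944
The feasible region has finitely many vertices and no improving ray; the maximum is -2441/4 at (205/4, 89/4).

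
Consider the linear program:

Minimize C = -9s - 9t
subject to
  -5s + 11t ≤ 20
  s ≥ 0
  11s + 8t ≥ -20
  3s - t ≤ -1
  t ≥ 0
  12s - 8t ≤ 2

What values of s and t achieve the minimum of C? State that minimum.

s = 9/28, t = 55/28, minimum C = -144/7

Vertices and C = -9s - 9t:
  (0, 20/11) → C = -180/11
  (9/28, 55/28) → C = -144/7
  (0, 1) → C = -9

The binding constraints are -5s + 11t = 20 and 3s - t = -1.
Solving simultaneously gives s = 9/28, t = 55/28.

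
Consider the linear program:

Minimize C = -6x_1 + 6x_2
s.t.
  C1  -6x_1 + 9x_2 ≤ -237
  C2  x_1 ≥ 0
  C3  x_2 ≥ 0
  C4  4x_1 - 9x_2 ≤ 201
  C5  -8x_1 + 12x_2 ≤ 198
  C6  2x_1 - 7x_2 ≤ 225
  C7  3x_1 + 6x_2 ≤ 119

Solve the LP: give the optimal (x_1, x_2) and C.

Vertices and C = -6x_1 + 6x_2:
  (79/2, 0) → C = -237
  (277/7, 1/21) → C = -1660/7
  (119/3, 0) → C = -238

x_1 = 119/3, x_2 = 0, minimum C = -238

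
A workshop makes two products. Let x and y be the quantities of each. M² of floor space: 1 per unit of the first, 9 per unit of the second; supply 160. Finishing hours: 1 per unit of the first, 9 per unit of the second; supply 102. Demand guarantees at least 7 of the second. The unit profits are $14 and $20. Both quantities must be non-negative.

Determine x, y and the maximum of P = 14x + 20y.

Feasible corners and P = 14x + 20y:
  (0, 34/3) → P = 680/3
  (0, 7) → P = 140
  (39, 7) → P = 686

The binding constraints are x + 9y = 102 and y = 7.
Solving simultaneously gives x = 39, y = 7.

x = 39, y = 7, maximum P = 686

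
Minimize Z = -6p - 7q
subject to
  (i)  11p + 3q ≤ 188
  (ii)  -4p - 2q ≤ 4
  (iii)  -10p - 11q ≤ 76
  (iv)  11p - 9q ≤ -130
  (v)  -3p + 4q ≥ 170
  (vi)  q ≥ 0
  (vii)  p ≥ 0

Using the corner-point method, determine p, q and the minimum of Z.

At the optimal vertex, 11p + 3q = 188 and p = 0.
Solving simultaneously gives p = 0, q = 188/3.

p = 0, q = 188/3, minimum Z = -1316/3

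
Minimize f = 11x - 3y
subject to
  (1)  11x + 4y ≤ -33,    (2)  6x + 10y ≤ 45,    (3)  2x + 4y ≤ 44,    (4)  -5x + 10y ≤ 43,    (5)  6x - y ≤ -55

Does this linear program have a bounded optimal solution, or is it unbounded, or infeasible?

unbounded

From the feasible point (-507/55, -17/55), moving in the direction (-10, -5) keeps every constraint satisfied while f decreases without bound.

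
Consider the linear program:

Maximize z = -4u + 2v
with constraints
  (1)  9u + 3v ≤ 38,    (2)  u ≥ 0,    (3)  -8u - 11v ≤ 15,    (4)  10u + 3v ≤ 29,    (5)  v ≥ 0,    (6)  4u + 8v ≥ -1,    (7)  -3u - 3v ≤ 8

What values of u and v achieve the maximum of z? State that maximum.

Vertices and z = -4u + 2v:
  (0, 29/3) → z = 58/3
  (0, 0) → z = 0
  (29/10, 0) → z = -58/5

The binding constraints are u = 0 and 10u + 3v = 29.
Solving simultaneously gives u = 0, v = 29/3.

u = 0, v = 29/3, maximum z = 58/3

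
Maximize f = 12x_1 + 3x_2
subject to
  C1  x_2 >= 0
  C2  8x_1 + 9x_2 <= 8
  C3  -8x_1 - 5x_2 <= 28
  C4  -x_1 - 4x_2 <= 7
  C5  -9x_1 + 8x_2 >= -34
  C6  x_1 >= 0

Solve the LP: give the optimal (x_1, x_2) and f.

x_1 = 1, x_2 = 0, maximum f = 12

Vertices and f = 12x_1 + 3x_2:
  (1, 0) → f = 12
  (0, 0) → f = 0
  (0, 8/9) → f = 8/3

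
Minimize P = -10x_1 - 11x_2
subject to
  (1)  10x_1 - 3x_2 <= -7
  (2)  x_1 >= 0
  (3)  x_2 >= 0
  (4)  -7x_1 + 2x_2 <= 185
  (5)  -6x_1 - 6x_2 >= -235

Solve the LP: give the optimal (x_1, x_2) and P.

x_1 = 0, x_2 = 235/6, minimum P = -2585/6

Vertices and P = -10x_1 - 11x_2:
  (0, 7/3) → P = -77/3
  (17/2, 92/3) → P = -1267/3
  (0, 235/6) → P = -2585/6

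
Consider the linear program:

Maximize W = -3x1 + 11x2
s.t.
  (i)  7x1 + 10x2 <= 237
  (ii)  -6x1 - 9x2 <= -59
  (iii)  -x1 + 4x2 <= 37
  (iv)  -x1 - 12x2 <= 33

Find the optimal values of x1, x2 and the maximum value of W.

Extreme points and W = -3x1 + 11x2:
  (289/19, 248/19) → W = 1861/19
  (1587/37, -234/37) → W = -7335/37
  (-97/33, 281/33) → W = 3382/33
  (335/21, -257/63) → W = -5842/63

x1 = -97/33, x2 = 281/33, maximum W = 3382/33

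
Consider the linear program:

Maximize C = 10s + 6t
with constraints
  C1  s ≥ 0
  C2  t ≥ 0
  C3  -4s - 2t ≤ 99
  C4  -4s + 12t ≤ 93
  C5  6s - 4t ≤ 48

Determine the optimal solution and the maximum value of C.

s = 237/14, t = 375/28, maximum C = 3495/14

Extreme points and C = 10s + 6t:
  (0, 0) → C = 0
  (0, 31/4) → C = 93/2
  (8, 0) → C = 80
  (237/14, 375/28) → C = 3495/14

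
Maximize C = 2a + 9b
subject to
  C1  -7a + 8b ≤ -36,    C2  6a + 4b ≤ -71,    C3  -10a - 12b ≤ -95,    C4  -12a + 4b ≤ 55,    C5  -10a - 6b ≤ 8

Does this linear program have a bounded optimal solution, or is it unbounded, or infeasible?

infeasible

The boundaries -7a + 8b = -36 and -10a - 12b = -95 meet at (298/41, 305/164), but that point violates 6a + 4b ≤ -71. Every candidate vertex is excluded by some other constraint, so the feasible region is empty.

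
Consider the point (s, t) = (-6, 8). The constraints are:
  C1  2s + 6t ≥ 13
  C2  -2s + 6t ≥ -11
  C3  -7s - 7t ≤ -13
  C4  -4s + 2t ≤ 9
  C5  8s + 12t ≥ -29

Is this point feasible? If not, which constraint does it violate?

not feasible — violates C4

Constraint C4: -4s + 2t = 40, which is not ≤ 9. All other constraints are satisfied.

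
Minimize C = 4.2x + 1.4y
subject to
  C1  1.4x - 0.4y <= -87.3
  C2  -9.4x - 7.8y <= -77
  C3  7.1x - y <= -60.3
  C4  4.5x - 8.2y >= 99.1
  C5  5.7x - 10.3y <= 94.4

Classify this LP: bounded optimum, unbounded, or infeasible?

The boundaries 1.4x - 0.4y = -87.3 and -9.4x - 7.8y = -77 meet at (-32507/734, 46421/734), but that point violates 4.5x - 8.2y ≥ 99.1. Every candidate vertex is excluded by some other constraint, so the feasible region is empty.

infeasible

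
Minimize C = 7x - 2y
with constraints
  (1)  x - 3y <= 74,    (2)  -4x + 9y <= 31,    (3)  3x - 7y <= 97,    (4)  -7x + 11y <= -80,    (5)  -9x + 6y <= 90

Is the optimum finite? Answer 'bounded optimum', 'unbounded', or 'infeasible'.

Extreme points and C = 7x - 2y:
  (1061/19, 537/19) → C = 6353/19
  (-404/15, -127/5) → C = -2066/15
  (-490/19, -450/19) → C = -2530/19
The feasible region has finitely many vertices and no improving ray; the minimum is -2066/15 at (-404/15, -127/5).

bounded optimum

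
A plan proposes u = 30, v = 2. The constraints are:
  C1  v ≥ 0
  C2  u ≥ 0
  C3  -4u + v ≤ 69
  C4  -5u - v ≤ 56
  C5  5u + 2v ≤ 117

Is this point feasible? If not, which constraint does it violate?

not feasible — violates C5

Constraint C5: 5u + 2v = 154, which is not ≤ 117. All other constraints are satisfied.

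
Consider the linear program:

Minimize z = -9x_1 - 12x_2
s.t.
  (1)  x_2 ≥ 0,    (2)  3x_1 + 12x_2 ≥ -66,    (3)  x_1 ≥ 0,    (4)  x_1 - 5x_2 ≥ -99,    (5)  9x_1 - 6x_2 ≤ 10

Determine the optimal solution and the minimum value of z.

x_1 = 644/39, x_2 = 901/39, minimum z = -5536/13

Vertices and z = -9x_1 - 12x_2:
  (0, 0) → z = 0
  (10/9, 0) → z = -10
  (0, 99/5) → z = -1188/5
  (644/39, 901/39) → z = -5536/13

The optimum lies where x_1 - 5x_2 = -99 and 9x_1 - 6x_2 = 10.
Solving simultaneously gives x_1 = 644/39, x_2 = 901/39.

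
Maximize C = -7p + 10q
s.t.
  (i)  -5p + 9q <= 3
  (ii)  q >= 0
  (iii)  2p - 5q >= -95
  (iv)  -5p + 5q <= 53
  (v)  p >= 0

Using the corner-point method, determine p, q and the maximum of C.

Vertices and C = -7p + 10q:
  (120, 67) → C = -170
  (0, 1/3) → C = 10/3
  (0, 0) → C = 0
The feasible region is unbounded (it extends along (1, 0), (5, 2)), but C strictly decreases along every unbounded feasible direction, so there is no improving ray and the maximum is attained at a vertex.

The optimum lies where -5p + 9q = 3 and p = 0.
Solving simultaneously gives p = 0, q = 1/3.

p = 0, q = 1/3, maximum C = 10/3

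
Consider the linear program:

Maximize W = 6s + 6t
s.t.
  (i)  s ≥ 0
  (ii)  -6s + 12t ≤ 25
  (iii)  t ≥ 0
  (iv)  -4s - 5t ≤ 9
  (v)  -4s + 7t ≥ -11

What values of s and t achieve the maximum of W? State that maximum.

s = 307/6, t = 83/3, maximum W = 473

Vertices and W = 6s + 6t:
  (0, 25/12) → W = 25/2
  (0, 0) → W = 0
  (307/6, 83/3) → W = 473
  (11/4, 0) → W = 33/2

The optimum lies where -6s + 12t = 25 and -4s + 7t = -11.
Solving simultaneously gives s = 307/6, t = 83/3.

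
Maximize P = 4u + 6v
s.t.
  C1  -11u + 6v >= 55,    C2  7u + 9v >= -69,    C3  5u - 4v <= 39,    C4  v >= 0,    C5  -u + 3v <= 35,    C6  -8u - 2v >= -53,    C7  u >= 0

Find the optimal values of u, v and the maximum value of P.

Extreme points and P = 4u + 6v:
  (5/3, 110/9) → P = 80
  (0, 55/6) → P = 55
  (0, 35/3) → P = 70

u = 5/3, v = 110/9, maximum P = 80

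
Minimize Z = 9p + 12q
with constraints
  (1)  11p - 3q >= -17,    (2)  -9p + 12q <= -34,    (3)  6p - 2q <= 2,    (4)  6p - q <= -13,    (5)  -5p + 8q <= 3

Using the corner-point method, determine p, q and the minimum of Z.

Feasible corners and Z = 9p + 12q:
  (-10, -31) → Z = -462
  (-22/7, -41/7) → Z = -690/7
  (-14/3, -15) → Z = -222

The binding constraints are 11p - 3q = -17 and 6p - 2q = 2.
Solving simultaneously gives p = -10, q = -31.

p = -10, q = -31, minimum Z = -462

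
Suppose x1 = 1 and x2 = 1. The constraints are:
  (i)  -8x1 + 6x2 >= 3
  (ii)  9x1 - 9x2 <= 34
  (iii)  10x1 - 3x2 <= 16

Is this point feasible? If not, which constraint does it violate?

Constraint (i): -8x1 + 6x2 = -2, which is not ≥ 3. All other constraints are satisfied.

not feasible — violates (i)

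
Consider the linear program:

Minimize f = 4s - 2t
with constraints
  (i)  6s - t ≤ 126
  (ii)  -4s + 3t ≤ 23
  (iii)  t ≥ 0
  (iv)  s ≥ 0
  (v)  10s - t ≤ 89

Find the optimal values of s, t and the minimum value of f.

s = 0, t = 23/3, minimum f = -46/3

Extreme points and f = 4s - 2t:
  (0, 23/3) → f = -46/3
  (145/13, 293/13) → f = -6/13
  (0, 0) → f = 0
  (89/10, 0) → f = 178/5

The binding constraints are -4s + 3t = 23 and s = 0.
Solving simultaneously gives s = 0, t = 23/3.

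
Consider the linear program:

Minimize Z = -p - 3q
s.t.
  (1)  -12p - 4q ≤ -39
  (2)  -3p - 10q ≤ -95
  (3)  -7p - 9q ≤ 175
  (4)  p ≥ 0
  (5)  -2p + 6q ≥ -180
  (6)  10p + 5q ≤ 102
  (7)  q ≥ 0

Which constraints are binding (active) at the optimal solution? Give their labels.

(4) and (6)

Corner points and Z = -p - 3q:
  (5/54, 341/36) → Z = -3079/108
  (0, 39/4) → Z = -117/4
  (109/17, 644/85) → Z = -2477/85
  (0, 102/5) → Z = -306/5

The minimum is at (0, 102/5). Substituting into each constraint, equality holds for (4) and (6); the remaining constraints have slack.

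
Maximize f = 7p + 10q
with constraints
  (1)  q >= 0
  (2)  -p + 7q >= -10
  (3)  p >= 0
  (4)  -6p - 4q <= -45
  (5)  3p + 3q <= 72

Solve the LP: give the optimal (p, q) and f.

p = 0, q = 24, maximum f = 240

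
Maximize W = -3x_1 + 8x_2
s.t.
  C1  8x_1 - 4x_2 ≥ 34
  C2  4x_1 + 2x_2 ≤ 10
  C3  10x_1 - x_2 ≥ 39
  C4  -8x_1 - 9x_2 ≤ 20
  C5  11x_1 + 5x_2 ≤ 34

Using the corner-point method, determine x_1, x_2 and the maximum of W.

x_1 = 11/3, x_2 = -7/3, maximum W = -89/3

Extreme points and W = -3x_1 + 8x_2:
  (11/3, -7/3) → W = -89/3
  (13/2, -8) → W = -167/2
  (331/98, -256/49) → W = -727/14

The binding constraints are 4x_1 + 2x_2 = 10 and 10x_1 - x_2 = 39.
Solving simultaneously gives x_1 = 11/3, x_2 = -7/3.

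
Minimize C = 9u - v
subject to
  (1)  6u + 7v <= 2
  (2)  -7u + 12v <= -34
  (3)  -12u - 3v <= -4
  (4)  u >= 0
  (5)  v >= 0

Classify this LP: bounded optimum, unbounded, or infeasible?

infeasible

The boundaries 6u + 7v = 2 and -7u + 12v = -34 meet at (262/121, -190/121), but that point violates v ≥ 0. Every candidate vertex is excluded by some other constraint, so the feasible region is empty.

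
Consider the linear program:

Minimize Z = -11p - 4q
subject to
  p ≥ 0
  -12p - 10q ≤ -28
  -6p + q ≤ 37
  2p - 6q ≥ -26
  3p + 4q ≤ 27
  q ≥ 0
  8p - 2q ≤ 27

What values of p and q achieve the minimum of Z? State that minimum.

p = 81/19, q = 135/38, minimum Z = -1161/19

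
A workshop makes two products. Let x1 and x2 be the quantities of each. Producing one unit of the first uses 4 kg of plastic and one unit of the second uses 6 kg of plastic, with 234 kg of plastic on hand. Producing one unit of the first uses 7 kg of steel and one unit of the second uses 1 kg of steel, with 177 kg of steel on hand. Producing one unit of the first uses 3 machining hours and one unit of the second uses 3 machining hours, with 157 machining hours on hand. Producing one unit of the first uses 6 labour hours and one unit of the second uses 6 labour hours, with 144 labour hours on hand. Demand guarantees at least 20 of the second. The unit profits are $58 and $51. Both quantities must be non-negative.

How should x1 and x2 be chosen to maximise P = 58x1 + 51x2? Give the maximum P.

Corner points and P = 58x1 + 51x2:
  (0, 24) → P = 1224
  (0, 20) → P = 1020
  (4, 20) → P = 1252

The optimum lies where 6x1 + 6x2 = 144 and x2 = 20.
Solving simultaneously gives x1 = 4, x2 = 20.

x1 = 4, x2 = 20, maximum P = 1252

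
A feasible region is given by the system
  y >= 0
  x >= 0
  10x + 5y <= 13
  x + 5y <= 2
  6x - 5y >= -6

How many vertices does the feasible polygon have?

4

Intersecting each pair of boundary lines and keeping only the points that satisfy every inequality leaves:
  (0, 0)
  (13/10, 0)
  (0, 2/5)
  (11/9, 7/45)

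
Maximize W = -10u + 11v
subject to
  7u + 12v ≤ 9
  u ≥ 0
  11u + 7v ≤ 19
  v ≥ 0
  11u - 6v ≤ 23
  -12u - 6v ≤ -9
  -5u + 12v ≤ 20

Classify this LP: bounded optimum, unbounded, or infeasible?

bounded optimum

Extreme points and W = -10u + 11v:
  (9/7, 0) → W = -90/7
  (9/17, 15/34) → W = -15/34
  (3/4, 0) → W = -15/2
The feasible region has finitely many vertices and no improving ray; the maximum is -15/34 at (9/17, 15/34).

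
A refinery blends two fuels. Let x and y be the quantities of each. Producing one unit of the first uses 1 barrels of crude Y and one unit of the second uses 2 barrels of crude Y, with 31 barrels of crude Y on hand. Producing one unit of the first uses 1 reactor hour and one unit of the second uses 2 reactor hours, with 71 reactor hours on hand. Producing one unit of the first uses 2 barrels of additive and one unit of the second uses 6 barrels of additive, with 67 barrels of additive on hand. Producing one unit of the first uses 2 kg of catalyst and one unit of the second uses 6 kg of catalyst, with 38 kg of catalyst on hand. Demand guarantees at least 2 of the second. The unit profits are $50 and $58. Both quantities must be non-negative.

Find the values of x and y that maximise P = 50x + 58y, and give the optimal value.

x = 13, y = 2, maximum P = 766

Vertices and P = 50x + 58y:
  (0, 19/3) → P = 1102/3
  (0, 2) → P = 116
  (13, 2) → P = 766

The optimum lies where 2x + 6y = 38 and y = 2.
Solving simultaneously gives x = 13, y = 2.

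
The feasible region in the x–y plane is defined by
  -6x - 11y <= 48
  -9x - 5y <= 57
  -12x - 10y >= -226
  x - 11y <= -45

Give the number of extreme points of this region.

3

Of the 6 pairwise boundary intersections, those satisfying every inequality are:
  (-170/3, 453/5)
  (-213/26, 87/26)
  (1018/71, 383/71)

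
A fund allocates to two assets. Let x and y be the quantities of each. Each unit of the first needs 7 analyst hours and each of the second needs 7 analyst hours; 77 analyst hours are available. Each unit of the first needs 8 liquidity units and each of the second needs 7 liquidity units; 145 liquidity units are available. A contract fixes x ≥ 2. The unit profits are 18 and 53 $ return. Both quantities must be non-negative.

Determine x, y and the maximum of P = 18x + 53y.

Corner points and P = 18x + 53y:
  (11, 0) → P = 198
  (2, 0) → P = 36
  (2, 9) → P = 513

At the optimal vertex, 7x + 7y = 77 and x = 2.
Solving simultaneously gives x = 2, y = 9.

x = 2, y = 9, maximum P = 513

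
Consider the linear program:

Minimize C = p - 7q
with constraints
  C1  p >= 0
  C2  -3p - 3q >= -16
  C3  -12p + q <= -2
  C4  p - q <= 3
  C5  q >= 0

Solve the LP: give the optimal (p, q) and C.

p = 22/39, q = 62/13, minimum C = -1280/39

Corner points and C = p - 7q:
  (22/39, 62/13) → C = -1280/39
  (25/6, 7/6) → C = -4
  (1/6, 0) → C = 1/6
  (3, 0) → C = 3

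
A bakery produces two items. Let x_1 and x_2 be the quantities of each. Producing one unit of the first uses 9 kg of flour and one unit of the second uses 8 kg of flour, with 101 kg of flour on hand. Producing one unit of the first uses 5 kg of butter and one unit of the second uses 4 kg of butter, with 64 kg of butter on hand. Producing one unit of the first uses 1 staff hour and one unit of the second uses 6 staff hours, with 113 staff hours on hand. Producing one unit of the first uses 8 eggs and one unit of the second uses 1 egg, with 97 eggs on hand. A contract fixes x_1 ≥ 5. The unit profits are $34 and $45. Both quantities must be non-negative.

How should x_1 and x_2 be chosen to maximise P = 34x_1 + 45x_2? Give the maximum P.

Corner points and P = 34x_1 + 45x_2:
  (101/9, 0) → P = 3434/9
  (5, 0) → P = 170
  (5, 7) → P = 485

x_1 = 5, x_2 = 7, maximum P = 485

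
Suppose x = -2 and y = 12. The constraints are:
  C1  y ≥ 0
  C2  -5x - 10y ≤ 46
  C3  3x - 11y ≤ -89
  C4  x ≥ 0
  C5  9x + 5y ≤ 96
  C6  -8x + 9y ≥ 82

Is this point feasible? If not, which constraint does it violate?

Constraint C4: x = -2, which is not ≥ 0. All other constraints are satisfied.

not feasible — violates C4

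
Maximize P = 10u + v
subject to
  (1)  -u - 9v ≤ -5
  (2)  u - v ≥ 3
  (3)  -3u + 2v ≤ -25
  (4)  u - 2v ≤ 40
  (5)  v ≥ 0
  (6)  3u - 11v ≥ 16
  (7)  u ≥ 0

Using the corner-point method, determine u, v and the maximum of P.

Feasible corners and P = 10u + v:
  (25/3, 0) → P = 250/3
  (9, 1) → P = 91
  (40, 0) → P = 400
  (408/5, 104/5) → P = 4184/5

u = 408/5, v = 104/5, maximum P = 4184/5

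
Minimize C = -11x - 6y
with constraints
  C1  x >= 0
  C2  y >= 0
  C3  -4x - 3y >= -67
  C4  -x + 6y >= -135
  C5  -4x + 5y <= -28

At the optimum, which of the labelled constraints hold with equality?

Vertices and C = -11x - 6y:
  (67/4, 0) → C = -737/4
  (7, 0) → C = -77
  (419/32, 39/8) → C = -5545/32

The minimum is at (67/4, 0). Substituting into each constraint, equality holds for C2 and C3; the remaining constraints have slack.

C2 and C3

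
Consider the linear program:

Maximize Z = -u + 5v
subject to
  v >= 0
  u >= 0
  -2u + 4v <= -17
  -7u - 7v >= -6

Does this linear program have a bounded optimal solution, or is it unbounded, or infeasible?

infeasible

The boundaries v = 0 and u = 0 meet at (0, 0), but that point violates -2u + 4v ≤ -17. Every candidate vertex is excluded by some other constraint, so the feasible region is empty.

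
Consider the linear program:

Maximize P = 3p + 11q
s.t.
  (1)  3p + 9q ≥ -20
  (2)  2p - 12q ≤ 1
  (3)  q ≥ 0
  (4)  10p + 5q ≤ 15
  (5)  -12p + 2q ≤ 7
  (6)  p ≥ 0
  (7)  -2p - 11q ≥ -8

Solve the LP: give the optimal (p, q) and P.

Corner points and P = 3p + 11q:
  (1/2, 0) → P = 3/2
  (37/26, 2/13) → P = 155/26
  (0, 0) → P = 0
  (5/4, 1/2) → P = 37/4
  (0, 8/11) → P = 8

At the optimal vertex, 10p + 5q = 15 and -2p - 11q = -8.
Solving simultaneously gives p = 5/4, q = 1/2.

p = 5/4, q = 1/2, maximum P = 37/4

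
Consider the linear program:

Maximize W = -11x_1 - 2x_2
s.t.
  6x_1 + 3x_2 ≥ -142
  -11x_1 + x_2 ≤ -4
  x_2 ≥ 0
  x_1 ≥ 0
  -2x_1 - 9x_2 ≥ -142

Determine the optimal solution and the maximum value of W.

x_1 = 4/11, x_2 = 0, maximum W = -4

The optimum lies where -11x_1 + x_2 = -4 and x_2 = 0.
Solving simultaneously gives x_1 = 4/11, x_2 = 0.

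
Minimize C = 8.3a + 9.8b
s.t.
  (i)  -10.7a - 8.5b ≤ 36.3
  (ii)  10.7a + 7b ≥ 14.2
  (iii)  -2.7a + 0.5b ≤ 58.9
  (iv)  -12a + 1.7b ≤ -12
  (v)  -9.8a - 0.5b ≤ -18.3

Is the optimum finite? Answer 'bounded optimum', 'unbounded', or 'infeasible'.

From the feasible point (7496/321, -101/3), moving in the direction (8.5, -10.7) keeps every constraint satisfied while C decreases without bound.

unbounded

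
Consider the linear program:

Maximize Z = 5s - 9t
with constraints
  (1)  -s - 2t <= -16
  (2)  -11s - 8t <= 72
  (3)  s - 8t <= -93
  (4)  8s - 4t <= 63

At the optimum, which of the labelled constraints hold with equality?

Feasible corners and Z = 5s - 9t:
  (-136/7, 124/7) → Z = -1796/7
  (-29/5, 109/10) → Z = -1271/10
  (73/5, 269/20) → Z = -961/20
The feasible region is unbounded (it extends along (1, 2), (-8, 11)), but Z strictly decreases along every unbounded feasible direction, so there is no improving ray and the maximum is attained at a vertex.

The maximum is at (73/5, 269/20). Substituting into each constraint, equality holds for (3) and (4); the remaining constraints have slack.

(3) and (4)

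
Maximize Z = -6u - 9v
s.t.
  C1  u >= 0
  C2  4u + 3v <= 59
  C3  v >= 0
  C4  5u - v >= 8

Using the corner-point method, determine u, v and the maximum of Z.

Corner points and Z = -6u - 9v:
  (59/4, 0) → Z = -177/2
  (83/19, 263/19) → Z = -2865/19
  (8/5, 0) → Z = -48/5

The binding constraints are v = 0 and 5u - v = 8.
Solving simultaneously gives u = 8/5, v = 0.

u = 8/5, v = 0, maximum Z = -48/5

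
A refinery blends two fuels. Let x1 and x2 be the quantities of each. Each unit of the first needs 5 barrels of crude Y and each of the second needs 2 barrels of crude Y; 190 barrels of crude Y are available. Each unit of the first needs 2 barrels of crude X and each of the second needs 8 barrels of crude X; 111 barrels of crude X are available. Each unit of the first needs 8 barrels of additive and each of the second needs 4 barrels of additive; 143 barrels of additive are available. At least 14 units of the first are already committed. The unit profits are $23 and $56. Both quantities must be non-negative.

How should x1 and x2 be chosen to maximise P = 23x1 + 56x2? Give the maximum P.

x1 = 14, x2 = 31/4, maximum P = 756

Corner points and P = 23x1 + 56x2:
  (143/8, 0) → P = 3289/8
  (14, 0) → P = 322
  (14, 31/4) → P = 756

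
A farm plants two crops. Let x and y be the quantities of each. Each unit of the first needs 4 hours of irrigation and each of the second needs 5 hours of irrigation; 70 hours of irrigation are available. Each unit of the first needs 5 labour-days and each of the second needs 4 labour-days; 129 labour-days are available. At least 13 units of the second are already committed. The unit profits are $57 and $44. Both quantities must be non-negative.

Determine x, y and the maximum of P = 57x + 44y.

Vertices and P = 57x + 44y:
  (0, 14) → P = 616
  (0, 13) → P = 572
  (5/4, 13) → P = 2573/4

At the optimal vertex, 4x + 5y = 70 and y = 13.
Solving simultaneously gives x = 5/4, y = 13.

x = 5/4, y = 13, maximum P = 2573/4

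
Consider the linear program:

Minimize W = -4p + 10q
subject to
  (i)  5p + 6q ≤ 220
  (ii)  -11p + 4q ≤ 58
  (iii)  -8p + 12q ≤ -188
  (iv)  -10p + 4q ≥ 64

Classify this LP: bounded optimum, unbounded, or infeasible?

infeasible

The boundaries 5p + 6q = 220 and -11p + 4q = 58 meet at (266/43, 1355/43), but that point violates -8p + 12q ≤ -188. Every candidate vertex is excluded by some other constraint, so the feasible region is empty.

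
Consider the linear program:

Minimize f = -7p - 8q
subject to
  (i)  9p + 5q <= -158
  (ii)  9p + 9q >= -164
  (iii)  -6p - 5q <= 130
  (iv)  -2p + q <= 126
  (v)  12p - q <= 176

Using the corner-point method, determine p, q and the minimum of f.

p = -788/19, q = 818/19, minimum f = -1028/19

Vertices and f = -7p - 8q:
  (-301/18, -3/2) → f = 2323/18
  (-788/19, 818/19) → f = -1028/19
  (-350/9, 62/3) → f = 962/9
  (-95/2, 31) → f = 169/2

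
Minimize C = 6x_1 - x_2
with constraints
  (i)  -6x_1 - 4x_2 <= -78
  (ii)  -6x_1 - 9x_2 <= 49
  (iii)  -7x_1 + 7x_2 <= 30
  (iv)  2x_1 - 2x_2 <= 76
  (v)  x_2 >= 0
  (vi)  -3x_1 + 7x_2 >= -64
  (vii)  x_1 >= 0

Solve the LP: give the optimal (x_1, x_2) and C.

x_1 = 213/35, x_2 = 363/35, minimum C = 183/7

Extreme points and C = 6x_1 - x_2:
  (213/35, 363/35) → C = 183/7
  (13, 0) → C = 78
  (101/2, 25/2) → C = 581/2
  (64/3, 0) → C = 128
The feasible region is unbounded (it extends along (1, 1)), but C strictly increases along every unbounded feasible direction, so there is no improving ray and the minimum is attained at a vertex.

The optimum lies where -6x_1 - 4x_2 = -78 and -7x_1 + 7x_2 = 30.
Solving simultaneously gives x_1 = 213/35, x_2 = 363/35.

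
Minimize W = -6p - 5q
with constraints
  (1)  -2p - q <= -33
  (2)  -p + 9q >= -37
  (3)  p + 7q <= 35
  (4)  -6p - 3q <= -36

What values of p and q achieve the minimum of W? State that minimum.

p = 287/8, q = -1/8, minimum W = -1717/8

Extreme points and W = -6p - 5q:
  (334/19, -41/19) → W = -1799/19
  (196/13, 37/13) → W = -1361/13
  (287/8, -1/8) → W = -1717/8

The binding constraints are -p + 9q = -37 and p + 7q = 35.
Solving simultaneously gives p = 287/8, q = -1/8.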